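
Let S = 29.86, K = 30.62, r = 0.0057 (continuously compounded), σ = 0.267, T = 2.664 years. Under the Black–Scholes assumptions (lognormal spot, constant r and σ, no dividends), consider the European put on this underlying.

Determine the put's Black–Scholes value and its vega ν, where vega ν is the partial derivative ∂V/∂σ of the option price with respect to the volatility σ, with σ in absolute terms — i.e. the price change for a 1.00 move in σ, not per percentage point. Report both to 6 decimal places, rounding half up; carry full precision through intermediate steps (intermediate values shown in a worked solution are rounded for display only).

price = 5.326890
ν = 19.076748

σ√T = 0.267·√2.664 = 0.435791
d₁ = (ln(S/K) + (r+σ²/2)T) / (σ√T) = (ln(29.86/30.62) + (0.0057+0.267²/2)·2.664) / 0.435791 = (-0.025134 + 0.110142) / 0.435791 = 0.195066
d₂ = d₁ − σ√T = 0.195066 − 0.435791 = -0.240725
e^{−rT} = e^{−0.0057·2.664} = 0.984930
N(−d₁) = 0.422671,  N(−d₂) = 0.595116
Put price V = K·e^{−rT}·N(−d₂) − S·N(−d₁) = 17.947832 − 12.620942 = 5.326890
φ(d₁) = (1/√(2π))·e^{−d₁²/2} = 0.391424
ν = S·φ(d₁)·√T = 19.076748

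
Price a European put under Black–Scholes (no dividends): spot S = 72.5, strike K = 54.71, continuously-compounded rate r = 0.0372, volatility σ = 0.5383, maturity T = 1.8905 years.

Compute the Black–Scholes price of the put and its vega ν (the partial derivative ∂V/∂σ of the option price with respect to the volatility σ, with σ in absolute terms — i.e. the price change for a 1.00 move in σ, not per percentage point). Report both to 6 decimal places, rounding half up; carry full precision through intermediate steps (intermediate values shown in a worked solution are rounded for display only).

price = 8.936389
ν = 27.817186

σ√T = 0.5383·√1.8905 = 0.740138
d₁ = (ln(S/K) + (r+σ²/2)T) / (σ√T) = (ln(72.5/54.71) + (0.0372+0.5383²/2)·1.8905) / 0.740138 = (0.281540 + 0.344229) / 0.740138 = 0.845476
d₂ = d₁ − σ√T = 0.845476 − 0.740138 = 0.105338
e^{−rT} = e^{−0.0372·1.8905} = 0.932089
N(−d₁) = 0.198923,  N(−d₂) = 0.458054
Put price V = K·e^{−rT}·N(−d₂) − S·N(−d₁) = 23.358279 − 14.421890 = 8.936389
φ(d₁) = (1/√(2π))·e^{−d₁²/2} = 0.279053
ν = S·φ(d₁)·√T = 27.817186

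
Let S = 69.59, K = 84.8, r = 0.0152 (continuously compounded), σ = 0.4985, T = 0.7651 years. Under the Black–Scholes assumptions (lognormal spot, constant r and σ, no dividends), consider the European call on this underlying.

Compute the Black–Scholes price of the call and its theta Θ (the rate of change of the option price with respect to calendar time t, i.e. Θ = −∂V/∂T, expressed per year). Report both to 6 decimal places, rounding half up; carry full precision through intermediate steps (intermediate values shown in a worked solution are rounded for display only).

σ√T = 0.4985·√0.7651 = 0.436038
d₁ = (ln(S/K) + (r+σ²/2)T) / (σ√T) = (ln(69.59/84.8) + (0.0152+0.4985²/2)·0.7651) / 0.436038 = (-0.197675 + 0.106694) / 0.436038 = -0.208653
d₂ = d₁ − σ√T = -0.208653 − 0.436038 = -0.644691
e^{−rT} = e^{−0.0152·0.7651} = 0.988438
N(d₁) = 0.417360,  N(d₂) = 0.259564
Call price V = S·N(d₁) − K·e^{−rT}·N(d₂) = 29.044053 − 21.756512 = 7.287541
φ(d₁) = (1/√(2π))·e^{−d₁²/2} = 0.390352
Θ = −S·φ(d₁)·σ/(2√T) − r·K·e^{−rT}·N(d₂) = −7.740682 − 0.330699 = -8.071381

price = 7.287541
Θ = -8.071381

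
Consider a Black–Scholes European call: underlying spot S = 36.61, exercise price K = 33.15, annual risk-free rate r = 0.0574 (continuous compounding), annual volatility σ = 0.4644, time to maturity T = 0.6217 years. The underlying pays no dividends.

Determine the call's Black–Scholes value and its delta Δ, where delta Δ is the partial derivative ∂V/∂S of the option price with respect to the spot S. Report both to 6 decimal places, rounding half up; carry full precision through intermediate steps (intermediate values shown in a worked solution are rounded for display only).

price = 7.623941
Δ = 0.709412

σ√T = 0.4644·√0.6217 = 0.366170
d₁ = (ln(S/K) + (r+σ²/2)T) / (σ√T) = (ln(36.61/33.15) + (0.0574+0.4644²/2)·0.6217) / 0.366170 = (0.099279 + 0.102726) / 0.366170 = 0.551669
d₂ = d₁ − σ√T = 0.551669 − 0.366170 = 0.185499
e^{−rT} = e^{−0.0574·0.6217} = 0.964944
N(d₁) = 0.709412,  N(d₂) = 0.573581
Call price V = S·N(d₁) − K·e^{−rT}·N(d₂) = 25.971586 − 18.347645 = 7.623941
Δ = N(d₁) = 0.709412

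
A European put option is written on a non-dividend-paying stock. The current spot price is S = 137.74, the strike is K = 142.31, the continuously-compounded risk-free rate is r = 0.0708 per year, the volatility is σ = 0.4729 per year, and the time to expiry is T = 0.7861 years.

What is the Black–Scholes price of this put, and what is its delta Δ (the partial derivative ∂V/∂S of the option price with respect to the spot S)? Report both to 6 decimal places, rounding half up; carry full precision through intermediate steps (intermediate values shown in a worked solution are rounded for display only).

σ√T = 0.4729·√0.7861 = 0.419284
d₁ = (ln(S/K) + (r+σ²/2)T) / (σ√T) = (ln(137.74/142.31) + (0.0708+0.4729²/2)·0.7861) / 0.419284 = (-0.032640 + 0.143555) / 0.419284 = 0.264535
d₂ = d₁ − σ√T = 0.264535 − 0.419284 = -0.154748
e^{−rT} = e^{−0.0708·0.7861} = 0.945865
N(−d₁) = 0.395684,  N(−d₂) = 0.561490
Put price V = K·e^{−rT}·N(−d₂) − S·N(−d₁) = 75.579942 − 54.501470 = 21.078472
Δ = −N(−d₁) = -0.395684

price = 21.078472
Δ = -0.395684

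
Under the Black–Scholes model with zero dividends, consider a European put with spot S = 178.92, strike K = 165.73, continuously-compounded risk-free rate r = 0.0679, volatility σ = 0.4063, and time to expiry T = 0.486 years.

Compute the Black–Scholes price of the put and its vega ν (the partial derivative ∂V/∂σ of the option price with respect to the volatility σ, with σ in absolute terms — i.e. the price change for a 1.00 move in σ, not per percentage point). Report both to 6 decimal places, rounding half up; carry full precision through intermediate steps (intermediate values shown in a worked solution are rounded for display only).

price = 11.220781
ν = 43.275082

σ√T = 0.4063·√0.486 = 0.283247
d₁ = (ln(S/K) + (r+σ²/2)T) / (σ√T) = (ln(178.92/165.73) + (0.0679+0.4063²/2)·0.486) / 0.283247 = (0.076579 + 0.073114) / 0.283247 = 0.528488
d₂ = d₁ − σ√T = 0.528488 − 0.283247 = 0.245241
e^{−rT} = e^{−0.0679·0.486} = 0.967539
N(−d₁) = 0.298580,  N(−d₂) = 0.403135
Put price V = K·e^{−rT}·N(−d₂) − S·N(−d₁) = 64.642759 − 53.421979 = 11.220781
φ(d₁) = (1/√(2π))·e^{−d₁²/2} = 0.346945
ν = S·φ(d₁)·√T = 43.275082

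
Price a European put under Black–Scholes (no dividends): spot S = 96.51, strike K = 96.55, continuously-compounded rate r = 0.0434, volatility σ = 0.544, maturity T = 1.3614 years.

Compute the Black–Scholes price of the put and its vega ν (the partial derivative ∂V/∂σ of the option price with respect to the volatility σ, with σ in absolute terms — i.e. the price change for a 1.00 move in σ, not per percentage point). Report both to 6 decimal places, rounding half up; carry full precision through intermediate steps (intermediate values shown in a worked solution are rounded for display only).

price = 20.696239
ν = 41.305549

σ√T = 0.544·√1.3614 = 0.634734
d₁ = (ln(S/K) + (r+σ²/2)T) / (σ√T) = (ln(96.51/96.55) + (0.0434+0.544²/2)·1.3614) / 0.634734 = (-0.000414 + 0.260528) / 0.634734 = 0.409800
d₂ = d₁ − σ√T = 0.409800 − 0.634734 = -0.224934
e^{−rT} = e^{−0.0434·1.3614} = 0.942627
N(−d₁) = 0.340976,  N(−d₂) = 0.588985
Put price V = K·e^{−rT}·N(−d₂) − S·N(−d₁) = 53.603864 − 32.907625 = 20.696239
φ(d₁) = (1/√(2π))·e^{−d₁²/2} = 0.366812
ν = S·φ(d₁)·√T = 41.305549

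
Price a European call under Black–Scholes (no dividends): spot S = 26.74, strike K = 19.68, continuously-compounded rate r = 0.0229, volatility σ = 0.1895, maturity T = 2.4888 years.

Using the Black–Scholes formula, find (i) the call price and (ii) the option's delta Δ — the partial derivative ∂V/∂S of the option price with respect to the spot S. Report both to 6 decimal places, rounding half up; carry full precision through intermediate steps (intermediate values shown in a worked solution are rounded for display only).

price = 8.509321
Δ = 0.913961

σ√T = 0.1895·√2.4888 = 0.298954
d₁ = (ln(S/K) + (r+σ²/2)T) / (σ√T) = (ln(26.74/19.68) + (0.0229+0.1895²/2)·2.4888) / 0.298954 = (0.306558 + 0.101680) / 0.298954 = 1.365555
d₂ = d₁ − σ√T = 1.365555 − 0.298954 = 1.066601
e^{−rT} = e^{−0.0229·2.4888} = 0.944600
N(d₁) = 0.913961,  N(d₂) = 0.856924
Call price V = S·N(d₁) − K·e^{−rT}·N(d₂) = 24.439307 − 15.929986 = 8.509321
Δ = N(d₁) = 0.913961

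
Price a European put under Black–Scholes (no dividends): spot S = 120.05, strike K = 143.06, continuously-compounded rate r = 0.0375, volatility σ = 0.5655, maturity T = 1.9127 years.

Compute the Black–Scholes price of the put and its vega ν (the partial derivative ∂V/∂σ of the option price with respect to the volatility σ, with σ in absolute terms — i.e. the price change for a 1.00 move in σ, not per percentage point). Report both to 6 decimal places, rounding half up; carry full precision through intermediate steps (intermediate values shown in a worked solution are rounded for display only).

σ√T = 0.5655·√1.9127 = 0.782089
d₁ = (ln(S/K) + (r+σ²/2)T) / (σ√T) = (ln(120.05/143.06) + (0.0375+0.5655²/2)·1.9127) / 0.782089 = (-0.175356 + 0.377558) / 0.782089 = 0.258541
d₂ = d₁ − σ√T = 0.258541 − 0.782089 = -0.523548
e^{−rT} = e^{−0.0375·1.9127} = 0.930786
N(−d₁) = 0.397995,  N(−d₂) = 0.699704
Put price V = K·e^{−rT}·N(−d₂) − S·N(−d₁) = 93.171257 − 47.779273 = 45.391983
φ(d₁) = (1/√(2π))·e^{−d₁²/2} = 0.385829
ν = S·φ(d₁)·√T = 64.059097

price = 45.391983
ν = 64.059097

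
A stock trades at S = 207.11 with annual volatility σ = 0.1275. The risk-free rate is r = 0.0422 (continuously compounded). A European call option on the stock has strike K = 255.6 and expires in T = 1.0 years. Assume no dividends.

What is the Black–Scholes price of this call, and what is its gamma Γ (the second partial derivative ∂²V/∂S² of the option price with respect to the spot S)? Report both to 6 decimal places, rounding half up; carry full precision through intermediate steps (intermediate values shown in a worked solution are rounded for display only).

σ√T = 0.1275·√1.0 = 0.127500
d₁ = (ln(S/K) + (r+σ²/2)T) / (σ√T) = (ln(207.11/255.6) + (0.0422+0.1275²/2)·1.0) / 0.127500 = (-0.210364 + 0.050328) / 0.127500 = -1.255181
d₂ = d₁ − σ√T = -1.255181 − 0.127500 = -1.382681
e^{−rT} = e^{−0.0422·1.0} = 0.958678
N(d₁) = 0.104707,  N(d₂) = 0.083381
Call price V = S·N(d₁) − K·e^{−rT}·N(d₂) = 21.685779 − 20.431618 = 1.254162
φ(d₁) = (1/√(2π))·e^{−d₁²/2} = 0.181468
Γ = φ(d₁) / (S·σ·√T) = 0.006872

price = 1.254162
Γ = 0.006872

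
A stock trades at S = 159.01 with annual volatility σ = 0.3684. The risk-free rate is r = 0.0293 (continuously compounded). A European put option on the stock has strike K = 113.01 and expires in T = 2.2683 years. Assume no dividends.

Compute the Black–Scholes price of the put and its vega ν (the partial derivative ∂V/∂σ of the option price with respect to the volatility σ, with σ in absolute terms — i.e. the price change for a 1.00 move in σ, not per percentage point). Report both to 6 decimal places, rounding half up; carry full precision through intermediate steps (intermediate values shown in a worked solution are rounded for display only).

σ√T = 0.3684·√2.2683 = 0.554843
d₁ = (ln(S/K) + (r+σ²/2)T) / (σ√T) = (ln(159.01/113.01) + (0.0293+0.3684²/2)·2.2683) / 0.554843 = (0.341491 + 0.220386) / 0.554843 = 1.012678
d₂ = d₁ − σ√T = 1.012678 − 0.554843 = 0.457836
e^{−rT} = e^{−0.0293·2.2683} = 0.935699
N(−d₁) = 0.155607,  N(−d₂) = 0.323535
Put price V = K·e^{−rT}·N(−d₂) − S·N(−d₁) = 34.211708 − 24.743055 = 9.468653
φ(d₁) = (1/√(2π))·e^{−d₁²/2} = 0.238903
ν = S·φ(d₁)·√T = 57.213230

price = 9.468653
ν = 57.213230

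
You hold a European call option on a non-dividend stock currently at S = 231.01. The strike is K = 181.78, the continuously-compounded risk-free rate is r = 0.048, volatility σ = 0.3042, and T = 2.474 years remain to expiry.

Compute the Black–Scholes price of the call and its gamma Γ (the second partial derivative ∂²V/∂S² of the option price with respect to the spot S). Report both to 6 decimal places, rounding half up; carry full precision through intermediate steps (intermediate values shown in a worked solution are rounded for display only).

σ√T = 0.3042·√2.474 = 0.478475
d₁ = (ln(S/K) + (r+σ²/2)T) / (σ√T) = (ln(231.01/181.78) + (0.048+0.3042²/2)·2.474) / 0.478475 = (0.239664 + 0.233221) / 0.478475 = 0.988317
d₂ = d₁ − σ√T = 0.988317 − 0.478475 = 0.509842
e^{−rT} = e^{−0.048·2.474} = 0.888028
N(d₁) = 0.838501,  N(d₂) = 0.694919
Call price V = S·N(d₁) − K·e^{−rT}·N(d₂) = 193.702198 − 112.177822 = 81.524376
φ(d₁) = (1/√(2π))·e^{−d₁²/2} = 0.244797
Γ = φ(d₁) / (S·σ·√T) = 0.002215

price = 81.524376
Γ = 0.002215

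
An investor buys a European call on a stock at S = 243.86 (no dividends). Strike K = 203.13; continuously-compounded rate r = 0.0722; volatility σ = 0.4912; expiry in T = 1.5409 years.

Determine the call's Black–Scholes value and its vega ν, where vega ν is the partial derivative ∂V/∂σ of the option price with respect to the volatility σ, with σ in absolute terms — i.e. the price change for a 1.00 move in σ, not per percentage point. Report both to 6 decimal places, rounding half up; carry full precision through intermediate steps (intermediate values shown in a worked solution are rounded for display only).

σ√T = 0.4912·√1.5409 = 0.609741
d₁ = (ln(S/K) + (r+σ²/2)T) / (σ√T) = (ln(243.86/203.13) + (0.0722+0.4912²/2)·1.5409) / 0.609741 = (0.182748 + 0.297145) / 0.609741 = 0.787044
d₂ = d₁ − σ√T = 0.787044 − 0.609741 = 0.177303
e^{−rT} = e^{−0.0722·1.5409} = 0.894712
N(d₁) = 0.784372,  N(d₂) = 0.570365
Call price V = S·N(d₁) − K·e^{−rT}·N(d₂) = 191.276955 − 103.659761 = 87.617194
φ(d₁) = (1/√(2π))·e^{−d₁²/2} = 0.292685
ν = S·φ(d₁)·√T = 88.598934

price = 87.617194
ν = 88.598934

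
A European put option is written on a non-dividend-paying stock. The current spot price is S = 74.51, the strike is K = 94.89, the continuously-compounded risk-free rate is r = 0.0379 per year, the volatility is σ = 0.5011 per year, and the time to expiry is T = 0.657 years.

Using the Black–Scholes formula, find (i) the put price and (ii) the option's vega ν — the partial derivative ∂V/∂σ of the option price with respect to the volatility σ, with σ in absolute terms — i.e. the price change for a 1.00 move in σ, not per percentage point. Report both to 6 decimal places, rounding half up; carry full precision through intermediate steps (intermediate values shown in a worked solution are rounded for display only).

σ√T = 0.5011·√0.657 = 0.406169
d₁ = (ln(S/K) + (r+σ²/2)T) / (σ√T) = (ln(74.51/94.89) + (0.0379+0.5011²/2)·0.657) / 0.406169 = (-0.241785 + 0.107387) / 0.406169 = -0.330891
d₂ = d₁ − σ√T = -0.330891 − 0.406169 = -0.737061
e^{−rT} = e^{−0.0379·0.657} = 0.975407
N(−d₁) = 0.629637,  N(−d₂) = 0.769457
Put price V = K·e^{−rT}·N(−d₂) − S·N(−d₁) = 71.218185 − 46.914234 = 24.303951
φ(d₁) = (1/√(2π))·e^{−d₁²/2} = 0.377689
ν = S·φ(d₁)·√T = 22.810355

price = 24.303951
ν = 22.810355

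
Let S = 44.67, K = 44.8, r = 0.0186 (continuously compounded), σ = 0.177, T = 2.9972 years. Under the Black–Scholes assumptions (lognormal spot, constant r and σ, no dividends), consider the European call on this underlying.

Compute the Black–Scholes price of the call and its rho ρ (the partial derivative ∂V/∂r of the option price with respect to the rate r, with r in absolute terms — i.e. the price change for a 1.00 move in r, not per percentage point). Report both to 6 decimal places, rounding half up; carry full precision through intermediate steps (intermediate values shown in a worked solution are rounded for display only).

price = 6.527083
ρ = 64.471062

σ√T = 0.177·√2.9972 = 0.306430
d₁ = (ln(S/K) + (r+σ²/2)T) / (σ√T) = (ln(44.67/44.8) + (0.0186+0.177²/2)·2.9972) / 0.306430 = (-0.002906 + 0.102698) / 0.306430 = 0.325659
d₂ = d₁ − σ√T = 0.325659 − 0.306430 = 0.019229
e^{−rT} = e^{−0.0186·2.9972} = 0.945778
N(d₁) = 0.627659,  N(d₂) = 0.507671
Call price V = S·N(d₁) − K·e^{−rT}·N(d₂) = 28.037514 − 21.510431 = 6.527083
ρ = K·T·e^{−rT}·N(d₂) = 64.471062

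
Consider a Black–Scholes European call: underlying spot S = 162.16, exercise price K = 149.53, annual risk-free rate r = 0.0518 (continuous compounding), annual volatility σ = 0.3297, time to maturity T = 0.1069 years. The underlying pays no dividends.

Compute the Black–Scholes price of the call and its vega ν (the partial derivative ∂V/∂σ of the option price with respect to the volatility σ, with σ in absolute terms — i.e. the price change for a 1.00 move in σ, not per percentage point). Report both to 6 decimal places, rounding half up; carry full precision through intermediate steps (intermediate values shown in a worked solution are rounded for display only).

price = 15.453541
ν = 14.644697

σ√T = 0.3297·√0.1069 = 0.107797
d₁ = (ln(S/K) + (r+σ²/2)T) / (σ√T) = (ln(162.16/149.53) + (0.0518+0.3297²/2)·0.1069) / 0.107797 = (0.081086 + 0.011348) / 0.107797 = 0.857480
d₂ = d₁ − σ√T = 0.857480 − 0.107797 = 0.749683
e^{−rT} = e^{−0.0518·0.1069} = 0.994478
N(d₁) = 0.804410,  N(d₂) = 0.773277
Call price V = S·N(d₁) − K·e^{−rT}·N(d₂) = 130.443151 − 114.989610 = 15.453541
φ(d₁) = (1/√(2π))·e^{−d₁²/2} = 0.276215
ν = S·φ(d₁)·√T = 14.644697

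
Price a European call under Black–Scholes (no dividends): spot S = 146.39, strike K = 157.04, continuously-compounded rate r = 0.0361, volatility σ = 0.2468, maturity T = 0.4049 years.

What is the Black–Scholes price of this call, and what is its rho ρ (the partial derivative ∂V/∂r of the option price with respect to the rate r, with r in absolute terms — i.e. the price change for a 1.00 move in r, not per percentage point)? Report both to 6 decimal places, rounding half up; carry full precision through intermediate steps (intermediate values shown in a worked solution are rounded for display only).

σ√T = 0.2468·√0.4049 = 0.157043
d₁ = (ln(S/K) + (r+σ²/2)T) / (σ√T) = (ln(146.39/157.04) + (0.0361+0.2468²/2)·0.4049) / 0.157043 = (-0.070226 + 0.026948) / 0.157043 = -0.275581
d₂ = d₁ − σ√T = -0.275581 − 0.157043 = -0.432624
e^{−rT} = e^{−0.0361·0.4049} = 0.985489
N(d₁) = 0.391435,  N(d₂) = 0.332644
Call price V = S·N(d₁) − K·e^{−rT}·N(d₂) = 57.302171 − 51.480399 = 5.821772
ρ = K·T·e^{−rT}·N(d₂) = 20.844414

price = 5.821772
ρ = 20.844414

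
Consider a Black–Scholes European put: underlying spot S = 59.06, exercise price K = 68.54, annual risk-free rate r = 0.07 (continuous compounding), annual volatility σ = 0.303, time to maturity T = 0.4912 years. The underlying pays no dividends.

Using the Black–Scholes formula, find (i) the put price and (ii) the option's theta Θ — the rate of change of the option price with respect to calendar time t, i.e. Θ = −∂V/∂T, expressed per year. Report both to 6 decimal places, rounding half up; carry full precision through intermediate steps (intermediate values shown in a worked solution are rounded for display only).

price = 9.626422
Θ = -1.204335

σ√T = 0.303·√0.4912 = 0.212360
d₁ = (ln(S/K) + (r+σ²/2)T) / (σ√T) = (ln(59.06/68.54) + (0.07+0.303²/2)·0.4912) / 0.212360 = (-0.148864 + 0.056932) / 0.212360 = -0.432904
d₂ = d₁ − σ√T = -0.432904 − 0.212360 = -0.645264
e^{−rT} = e^{−0.07·0.4912} = 0.966200
N(−d₁) = 0.667458,  N(−d₂) = 0.740622
Put price V = K·e^{−rT}·N(−d₂) − S·N(−d₁) = 49.046481 − 39.420059 = 9.626422
φ(d₁) = (1/√(2π))·e^{−d₁²/2} = 0.363258
Θ = −S·φ(d₁)·σ/(2√T) + r·K·e^{−rT}·N(−d₂) = −4.637589 + 3.433254 = -1.204335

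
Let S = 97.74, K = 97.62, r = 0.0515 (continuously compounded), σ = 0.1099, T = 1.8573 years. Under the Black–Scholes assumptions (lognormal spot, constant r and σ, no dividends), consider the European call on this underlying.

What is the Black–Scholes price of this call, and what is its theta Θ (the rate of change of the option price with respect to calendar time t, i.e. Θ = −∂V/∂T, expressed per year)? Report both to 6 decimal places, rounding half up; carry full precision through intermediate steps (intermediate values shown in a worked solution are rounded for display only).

price = 11.199770
Θ = -4.484468

σ√T = 0.1099·√1.8573 = 0.149775
d₁ = (ln(S/K) + (r+σ²/2)T) / (σ√T) = (ln(97.74/97.62) + (0.0515+0.1099²/2)·1.8573) / 0.149775 = (0.001229 + 0.106867) / 0.149775 = 0.721722
d₂ = d₁ − σ√T = 0.721722 − 0.149775 = 0.571947
e^{−rT} = e^{−0.0515·1.8573} = 0.908781
N(d₁) = 0.764767,  N(d₂) = 0.716321
Call price V = S·N(d₁) − K·e^{−rT}·N(d₂) = 74.748342 − 63.548572 = 11.199770
φ(d₁) = (1/√(2π))·e^{−d₁²/2} = 0.307469
Θ = −S·φ(d₁)·σ/(2√T) − r·K·e^{−rT}·N(d₂) = −1.211716 − 3.272751 = -4.484468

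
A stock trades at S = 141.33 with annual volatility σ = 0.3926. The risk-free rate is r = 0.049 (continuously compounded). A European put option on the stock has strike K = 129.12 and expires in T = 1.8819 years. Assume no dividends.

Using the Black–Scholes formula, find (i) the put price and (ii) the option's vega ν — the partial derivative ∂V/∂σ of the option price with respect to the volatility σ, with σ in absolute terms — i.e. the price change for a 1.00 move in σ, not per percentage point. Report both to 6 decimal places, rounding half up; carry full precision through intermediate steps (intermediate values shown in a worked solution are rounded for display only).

price = 17.230217
ν = 64.283496

σ√T = 0.3926·√1.8819 = 0.538578
d₁ = (ln(S/K) + (r+σ²/2)T) / (σ√T) = (ln(141.33/129.12) + (0.049+0.3926²/2)·1.8819) / 0.538578 = (0.090355 + 0.237246) / 0.538578 = 0.608271
d₂ = d₁ − σ√T = 0.608271 − 0.538578 = 0.069693
e^{−rT} = e^{−0.049·1.8819} = 0.911911
N(−d₁) = 0.271504,  N(−d₂) = 0.472219
Put price V = K·e^{−rT}·N(−d₂) − S·N(−d₁) = 55.601840 − 38.371622 = 17.230217
φ(d₁) = (1/√(2π))·e^{−d₁²/2} = 0.331564
ν = S·φ(d₁)·√T = 64.283496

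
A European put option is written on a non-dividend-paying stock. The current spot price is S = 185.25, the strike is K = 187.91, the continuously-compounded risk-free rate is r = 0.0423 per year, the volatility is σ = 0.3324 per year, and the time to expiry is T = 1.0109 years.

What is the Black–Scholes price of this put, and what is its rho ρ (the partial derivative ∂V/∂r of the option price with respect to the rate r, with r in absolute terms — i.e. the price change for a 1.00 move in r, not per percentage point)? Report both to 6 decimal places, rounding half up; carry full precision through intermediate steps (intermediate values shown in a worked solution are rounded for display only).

σ√T = 0.3324·√1.0109 = 0.334207
d₁ = (ln(S/K) + (r+σ²/2)T) / (σ√T) = (ln(185.25/187.91) + (0.0423+0.3324²/2)·1.0109) / 0.334207 = (-0.014257 + 0.098608) / 0.334207 = 0.252393
d₂ = d₁ − σ√T = 0.252393 − 0.334207 = -0.081814
e^{−rT} = e^{−0.0423·1.0109} = 0.958140
N(−d₁) = 0.400369,  N(−d₂) = 0.532603
Put price V = K·e^{−rT}·N(−d₂) − S·N(−d₁) = 95.892006 − 74.168329 = 21.723677
ρ = −K·T·e^{−rT}·N(−d₂) = -96.937229

price = 21.723677
ρ = -96.937229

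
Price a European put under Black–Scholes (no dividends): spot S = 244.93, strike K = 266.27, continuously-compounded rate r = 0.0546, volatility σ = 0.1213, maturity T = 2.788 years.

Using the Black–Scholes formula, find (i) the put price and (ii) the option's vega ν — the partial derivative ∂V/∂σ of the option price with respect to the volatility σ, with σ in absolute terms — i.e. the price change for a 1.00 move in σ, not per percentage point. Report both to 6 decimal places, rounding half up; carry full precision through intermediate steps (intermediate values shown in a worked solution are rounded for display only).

price = 12.055536
ν = 148.075358

σ√T = 0.1213·√2.788 = 0.202538
d₁ = (ln(S/K) + (r+σ²/2)T) / (σ√T) = (ln(244.93/266.27) + (0.0546+0.1213²/2)·2.788) / 0.202538 = (-0.083538 + 0.172736) / 0.202538 = 0.440397
d₂ = d₁ − σ√T = 0.440397 − 0.202538 = 0.237859
e^{−rT} = e^{−0.0546·2.788} = 0.858795
N(−d₁) = 0.329825,  N(−d₂) = 0.405995
Put price V = K·e^{−rT}·N(−d₂) − S·N(−d₁) = 92.839505 − 80.783969 = 12.055536
φ(d₁) = (1/√(2π))·e^{−d₁²/2} = 0.362072
ν = S·φ(d₁)·√T = 148.075358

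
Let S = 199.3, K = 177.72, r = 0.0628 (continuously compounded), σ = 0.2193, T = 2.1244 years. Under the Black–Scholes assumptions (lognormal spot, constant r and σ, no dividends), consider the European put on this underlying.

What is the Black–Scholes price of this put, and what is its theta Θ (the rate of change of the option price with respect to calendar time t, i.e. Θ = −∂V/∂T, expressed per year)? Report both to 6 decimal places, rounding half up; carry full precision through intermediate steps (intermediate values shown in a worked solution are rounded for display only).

price = 7.003913
Θ = -1.234307

σ√T = 0.2193·√2.1244 = 0.319637
d₁ = (ln(S/K) + (r+σ²/2)T) / (σ√T) = (ln(199.3/177.72) + (0.0628+0.2193²/2)·2.1244) / 0.319637 = (0.114602 + 0.184496) / 0.319637 = 0.935744
d₂ = d₁ − σ√T = 0.935744 − 0.319637 = 0.616107
e^{−rT} = e^{−0.0628·2.1244} = 0.875104
N(−d₁) = 0.174703,  N(−d₂) = 0.268912
Put price V = K·e^{−rT}·N(−d₂) − S·N(−d₁) = 41.822140 − 34.818227 = 7.003913
φ(d₁) = (1/√(2π))·e^{−d₁²/2} = 0.257497
Θ = −S·φ(d₁)·σ/(2√T) + r·K·e^{−rT}·N(−d₂) = −3.860737 + 2.626430 = -1.234307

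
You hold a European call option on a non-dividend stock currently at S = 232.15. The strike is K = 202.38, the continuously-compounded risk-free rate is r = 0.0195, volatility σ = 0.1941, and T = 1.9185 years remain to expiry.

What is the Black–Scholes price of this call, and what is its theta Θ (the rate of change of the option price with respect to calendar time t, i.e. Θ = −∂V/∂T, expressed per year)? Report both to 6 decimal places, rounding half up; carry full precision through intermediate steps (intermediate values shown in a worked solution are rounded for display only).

σ√T = 0.1941·√1.9185 = 0.268848
d₁ = (ln(S/K) + (r+σ²/2)T) / (σ√T) = (ln(232.15/202.38) + (0.0195+0.1941²/2)·1.9185) / 0.268848 = (0.137237 + 0.073550) / 0.268848 = 0.784038
d₂ = d₁ − σ√T = 0.784038 − 0.268848 = 0.515190
e^{−rT} = e^{−0.0195·1.9185} = 0.963280
N(d₁) = 0.783491,  N(d₂) = 0.696790
Call price V = S·N(d₁) − K·e^{−rT}·N(d₂) = 181.887468 − 135.838295 = 46.049173
φ(d₁) = (1/√(2π))·e^{−d₁²/2} = 0.293377
Θ = −S·φ(d₁)·σ/(2√T) − r·K·e^{−rT}·N(d₂) = −4.772100 − 2.648847 = -7.420947

price = 46.049173
Θ = -7.420947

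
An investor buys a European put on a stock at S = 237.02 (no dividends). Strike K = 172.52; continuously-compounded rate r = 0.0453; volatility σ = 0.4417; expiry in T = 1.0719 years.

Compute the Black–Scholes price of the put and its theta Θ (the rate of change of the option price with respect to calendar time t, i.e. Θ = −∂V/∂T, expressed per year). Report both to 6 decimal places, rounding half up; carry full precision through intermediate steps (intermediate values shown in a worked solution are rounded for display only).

σ√T = 0.4417·√1.0719 = 0.457304
d₁ = (ln(S/K) + (r+σ²/2)T) / (σ√T) = (ln(237.02/172.52) + (0.0453+0.4417²/2)·1.0719) / 0.457304 = (0.317631 + 0.153120) / 0.457304 = 1.029408
d₂ = d₁ − σ√T = 1.029408 − 0.457304 = 0.572104
e^{−rT} = e^{−0.0453·1.0719} = 0.952603
N(−d₁) = 0.151644,  N(−d₂) = 0.283626
Put price V = K·e^{−rT}·N(−d₂) − S·N(−d₁) = 46.611926 − 35.942686 = 10.669239
φ(d₁) = (1/√(2π))·e^{−d₁²/2} = 0.234857
Θ = −S·φ(d₁)·σ/(2√T) + r·K·e^{−rT}·N(−d₂) = −11.874321 + 2.111520 = -9.762800

price = 10.669239
Θ = -9.762800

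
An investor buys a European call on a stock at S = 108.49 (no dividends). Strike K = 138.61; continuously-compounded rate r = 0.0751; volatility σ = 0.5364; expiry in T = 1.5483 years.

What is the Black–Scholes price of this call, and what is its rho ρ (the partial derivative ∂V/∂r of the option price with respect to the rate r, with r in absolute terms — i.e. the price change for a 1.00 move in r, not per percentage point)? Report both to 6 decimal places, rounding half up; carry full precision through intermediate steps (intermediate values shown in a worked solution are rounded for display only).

σ√T = 0.5364·√1.5483 = 0.667446
d₁ = (ln(S/K) + (r+σ²/2)T) / (σ√T) = (ln(108.49/138.61) + (0.0751+0.5364²/2)·1.5483) / 0.667446 = (-0.245006 + 0.339020) / 0.667446 = 0.140855
d₂ = d₁ − σ√T = 0.140855 − 0.667446 = -0.526591
e^{−rT} = e^{−0.0751·1.5483} = 0.890228
N(d₁) = 0.556008,  N(d₂) = 0.299239
Call price V = S·N(d₁) − K·e^{−rT}·N(d₂) = 60.321296 − 36.924440 = 23.396856
ρ = K·T·e^{−rT}·N(d₂) = 57.170111

price = 23.396856
ρ = 57.170111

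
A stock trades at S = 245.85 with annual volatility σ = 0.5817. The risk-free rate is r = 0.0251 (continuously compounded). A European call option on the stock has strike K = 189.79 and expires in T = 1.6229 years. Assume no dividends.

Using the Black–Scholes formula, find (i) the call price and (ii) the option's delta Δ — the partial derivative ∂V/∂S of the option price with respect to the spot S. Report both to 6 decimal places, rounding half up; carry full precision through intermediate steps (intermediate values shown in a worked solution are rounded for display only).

price = 98.392184
Δ = 0.780751

σ√T = 0.5817·√1.6229 = 0.741046
d₁ = (ln(S/K) + (r+σ²/2)T) / (σ√T) = (ln(245.85/189.79) + (0.0251+0.5817²/2)·1.6229) / 0.741046 = (0.258803 + 0.315309) / 0.741046 = 0.774733
d₂ = d₁ − σ√T = 0.774733 − 0.741046 = 0.033687
e^{−rT} = e^{−0.0251·1.6229} = 0.960084
N(d₁) = 0.780751,  N(d₂) = 0.513437
Call price V = S·N(d₁) − K·e^{−rT}·N(d₂) = 191.947701 − 93.555517 = 98.392184
Δ = N(d₁) = 0.780751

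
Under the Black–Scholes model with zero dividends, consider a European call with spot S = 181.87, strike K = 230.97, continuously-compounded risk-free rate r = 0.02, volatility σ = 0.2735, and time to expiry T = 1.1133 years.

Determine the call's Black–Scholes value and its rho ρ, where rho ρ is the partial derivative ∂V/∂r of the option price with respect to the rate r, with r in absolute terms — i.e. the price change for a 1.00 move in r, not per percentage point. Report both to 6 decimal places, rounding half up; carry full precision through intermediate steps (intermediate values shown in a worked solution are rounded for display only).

σ√T = 0.2735·√1.1133 = 0.288578
d₁ = (ln(S/K) + (r+σ²/2)T) / (σ√T) = (ln(181.87/230.97) + (0.02+0.2735²/2)·1.1133) / 0.288578 = (-0.238996 + 0.063905) / 0.288578 = -0.606737
d₂ = d₁ − σ√T = -0.606737 − 0.288578 = -0.895315
e^{−rT} = e^{−0.02·1.1133} = 0.977980
N(d₁) = 0.272013,  N(d₂) = 0.185309
Call price V = S·N(d₁) − K·e^{−rT}·N(d₂) = 49.470960 − 41.858426 = 7.612534
ρ = K·T·e^{−rT}·N(d₂) = 46.600986

price = 7.612534
ρ = 46.600986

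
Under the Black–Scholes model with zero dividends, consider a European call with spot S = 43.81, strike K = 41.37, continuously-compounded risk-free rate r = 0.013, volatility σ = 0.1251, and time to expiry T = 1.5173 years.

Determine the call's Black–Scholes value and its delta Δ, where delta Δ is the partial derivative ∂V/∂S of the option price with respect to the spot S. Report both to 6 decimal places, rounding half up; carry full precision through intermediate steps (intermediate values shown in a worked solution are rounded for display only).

price = 4.531172
Δ = 0.718009

σ√T = 0.1251·√1.5173 = 0.154097
d₁ = (ln(S/K) + (r+σ²/2)T) / (σ√T) = (ln(43.81/41.37) + (0.013+0.1251²/2)·1.5173) / 0.154097 = (0.057306 + 0.031598) / 0.154097 = 0.576936
d₂ = d₁ − σ√T = 0.576936 − 0.154097 = 0.422840
e^{−rT} = e^{−0.013·1.5173} = 0.980468
N(d₁) = 0.718009,  N(d₂) = 0.663794
Call price V = S·N(d₁) − K·e^{−rT}·N(d₂) = 31.455962 − 26.924790 = 4.531172
Δ = N(d₁) = 0.718009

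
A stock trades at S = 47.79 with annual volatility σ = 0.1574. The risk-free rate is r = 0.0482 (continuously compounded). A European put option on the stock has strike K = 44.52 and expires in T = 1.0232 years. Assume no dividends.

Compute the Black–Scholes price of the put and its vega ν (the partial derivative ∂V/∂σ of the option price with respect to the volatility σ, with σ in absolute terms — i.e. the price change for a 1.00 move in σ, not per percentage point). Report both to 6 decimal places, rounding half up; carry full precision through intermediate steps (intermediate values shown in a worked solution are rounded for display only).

price = 0.930139
ν = 13.614298

σ√T = 0.1574·√1.0232 = 0.159215
d₁ = (ln(S/K) + (r+σ²/2)T) / (σ√T) = (ln(47.79/44.52) + (0.0482+0.1574²/2)·1.0232) / 0.159215 = (0.070878 + 0.061993) / 0.159215 = 0.834536
d₂ = d₁ − σ√T = 0.834536 − 0.159215 = 0.675320
e^{−rT} = e^{−0.0482·1.0232} = 0.951878
N(−d₁) = 0.201990,  N(−d₂) = 0.249736
Put price V = K·e^{−rT}·N(−d₂) − S·N(−d₁) = 10.583223 − 9.653084 = 0.930139
φ(d₁) = (1/√(2π))·e^{−d₁²/2} = 0.281629
ν = S·φ(d₁)·√T = 13.614298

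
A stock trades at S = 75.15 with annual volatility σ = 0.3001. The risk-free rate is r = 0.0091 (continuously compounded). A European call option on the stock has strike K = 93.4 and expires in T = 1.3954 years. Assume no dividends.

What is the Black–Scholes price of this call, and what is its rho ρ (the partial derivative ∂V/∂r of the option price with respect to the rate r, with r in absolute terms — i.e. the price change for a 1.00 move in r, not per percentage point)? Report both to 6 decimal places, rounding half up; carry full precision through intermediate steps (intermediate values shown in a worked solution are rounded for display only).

price = 5.119884
ρ = 28.981777

σ√T = 0.3001·√1.3954 = 0.354499
d₁ = (ln(S/K) + (r+σ²/2)T) / (σ√T) = (ln(75.15/93.4) + (0.0091+0.3001²/2)·1.3954) / 0.354499 = (-0.217405 + 0.075533) / 0.354499 = -0.400205
d₂ = d₁ − σ√T = -0.400205 − 0.354499 = -0.754704
e^{−rT} = e^{−0.0091·1.3954} = 0.987382
N(d₁) = 0.344503,  N(d₂) = 0.225213
Call price V = S·N(d₁) − K·e^{−rT}·N(d₂) = 25.889396 − 20.769512 = 5.119884
ρ = K·T·e^{−rT}·N(d₂) = 28.981777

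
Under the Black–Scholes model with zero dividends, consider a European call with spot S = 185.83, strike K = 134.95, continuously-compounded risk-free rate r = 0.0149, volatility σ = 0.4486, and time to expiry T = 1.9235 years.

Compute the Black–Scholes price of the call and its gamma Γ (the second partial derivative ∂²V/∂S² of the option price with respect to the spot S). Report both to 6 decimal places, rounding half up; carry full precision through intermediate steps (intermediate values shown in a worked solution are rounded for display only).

price = 71.719873
Γ = 0.002361

σ√T = 0.4486·√1.9235 = 0.622165
d₁ = (ln(S/K) + (r+σ²/2)T) / (σ√T) = (ln(185.83/134.95) + (0.0149+0.4486²/2)·1.9235) / 0.622165 = (0.319928 + 0.222205) / 0.622165 = 0.871365
d₂ = d₁ − σ√T = 0.871365 − 0.622165 = 0.249200
e^{−rT} = e^{−0.0149·1.9235} = 0.971747
N(d₁) = 0.808223,  N(d₂) = 0.598397
Call price V = S·N(d₁) − K·e^{−rT}·N(d₂) = 150.191998 − 78.472124 = 71.719873
φ(d₁) = (1/√(2π))·e^{−d₁²/2} = 0.272920
Γ = φ(d₁) / (S·σ·√T) = 0.002361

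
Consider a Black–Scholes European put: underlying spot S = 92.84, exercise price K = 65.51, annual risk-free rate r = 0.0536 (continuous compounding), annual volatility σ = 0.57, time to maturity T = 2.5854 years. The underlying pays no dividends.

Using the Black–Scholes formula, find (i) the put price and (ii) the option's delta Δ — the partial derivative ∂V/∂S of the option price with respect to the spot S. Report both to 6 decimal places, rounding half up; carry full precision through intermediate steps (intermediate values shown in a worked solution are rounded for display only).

σ√T = 0.57·√2.5854 = 0.916513
d₁ = (ln(S/K) + (r+σ²/2)T) / (σ√T) = (ln(92.84/65.51) + (0.0536+0.57²/2)·2.5854) / 0.916513 = (0.348675 + 0.558576) / 0.916513 = 0.989893
d₂ = d₁ − σ√T = 0.989893 − 0.916513 = 0.073380
e^{−rT} = e^{−0.0536·2.5854} = 0.870596
N(−d₁) = 0.161113,  N(−d₂) = 0.470752
Put price V = K·e^{−rT}·N(−d₂) − S·N(−d₁) = 26.848259 − 14.957740 = 11.890520
Δ = −N(−d₁) = -0.161113

price = 11.890520
Δ = -0.161113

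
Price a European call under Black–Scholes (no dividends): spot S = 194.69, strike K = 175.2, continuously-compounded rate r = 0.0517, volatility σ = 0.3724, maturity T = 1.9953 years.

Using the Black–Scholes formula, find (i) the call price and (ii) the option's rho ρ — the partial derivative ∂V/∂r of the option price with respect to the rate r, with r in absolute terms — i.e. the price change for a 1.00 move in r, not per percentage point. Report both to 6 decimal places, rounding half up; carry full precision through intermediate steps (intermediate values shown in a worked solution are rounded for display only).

σ√T = 0.3724·√1.9953 = 0.526034
d₁ = (ln(S/K) + (r+σ²/2)T) / (σ√T) = (ln(194.69/175.2) + (0.0517+0.3724²/2)·1.9953) / 0.526034 = (0.105480 + 0.241513) / 0.526034 = 0.659640
d₂ = d₁ − σ√T = 0.659640 − 0.526034 = 0.133606
e^{−rT} = e^{−0.0517·1.9953} = 0.901985
N(d₁) = 0.745258,  N(d₂) = 0.553143
Call price V = S·N(d₁) − K·e^{−rT}·N(d₂) = 145.094219 − 87.412006 = 57.682213
ρ = K·T·e^{−rT}·N(d₂) = 174.413175

price = 57.682213
ρ = 174.413175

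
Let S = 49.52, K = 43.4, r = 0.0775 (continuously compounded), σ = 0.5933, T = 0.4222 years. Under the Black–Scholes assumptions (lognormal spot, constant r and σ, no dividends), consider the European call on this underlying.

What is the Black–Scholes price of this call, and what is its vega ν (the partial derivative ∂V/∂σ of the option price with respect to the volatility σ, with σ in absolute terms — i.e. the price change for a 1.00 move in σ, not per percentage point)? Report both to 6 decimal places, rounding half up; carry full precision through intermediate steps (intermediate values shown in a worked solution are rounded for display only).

price = 11.371956
ν = 10.593187

σ√T = 0.5933·√0.4222 = 0.385508
d₁ = (ln(S/K) + (r+σ²/2)T) / (σ√T) = (ln(49.52/43.4) + (0.0775+0.5933²/2)·0.4222) / 0.385508 = (0.131917 + 0.107029) / 0.385508 = 0.619821
d₂ = d₁ − σ√T = 0.619821 − 0.385508 = 0.234313
e^{−rT} = e^{−0.0775·0.4222} = 0.967809
N(d₁) = 0.732312,  N(d₂) = 0.592629
Call price V = S·N(d₁) − K·e^{−rT}·N(d₂) = 36.264096 − 24.892140 = 11.371956
φ(d₁) = (1/√(2π))·e^{−d₁²/2} = 0.329221
ν = S·φ(d₁)·√T = 10.593187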